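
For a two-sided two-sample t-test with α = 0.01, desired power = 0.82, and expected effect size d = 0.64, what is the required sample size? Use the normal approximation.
n = 60 per group

Sample size formula (two-sample t-test, normal approximation):
n = 2 · ((z_{α/2} + z_β) / d)²

z_{α/2} = 2.576 (for α = 0.01, two-sided)
z_β = 0.915 (for power = 0.82)
d = 0.64

n = 2 · ((2.576 + 0.915) / 0.64)²
n = 2 · (5.455)²
n ≈ 59.51
Round up to the next whole number: n = 60 per group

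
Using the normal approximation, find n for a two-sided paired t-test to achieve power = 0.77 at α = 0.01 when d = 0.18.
n = 340 pairs

Sample size formula (paired t-test, normal approximation):
n = ((z_{α/2} + z_β) / d)²

z_{α/2} = 2.576 (for α = 0.01, two-sided)
z_β = 0.739 (for power = 0.77)
d = 0.18

n = ((2.576 + 0.739) / 0.18)²
n = (18.417)²
n ≈ 339.19
Round up to the next whole number: n = 340 pairs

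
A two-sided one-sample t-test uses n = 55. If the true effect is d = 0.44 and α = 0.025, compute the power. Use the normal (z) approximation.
Power ≈ 0.85

Power calculation (one-sample t-test, normal approximation):
z_β = d · √n - z_{α/2}
z_β = 0.44 · √55 - 2.241
z_β = 0.44 · 7.416 - 2.241
z_β = 1.022

Power = Φ(z_β) = Φ(1.022) ≈ 0.847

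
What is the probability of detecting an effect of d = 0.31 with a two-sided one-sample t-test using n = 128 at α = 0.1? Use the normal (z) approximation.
Power ≈ 0.97

Power calculation (one-sample t-test, normal approximation):
z_β = d · √n - z_{α/2}
z_β = 0.31 · √128 - 1.645
z_β = 0.31 · 11.314 - 1.645
z_β = 1.862

Power = Φ(z_β) = Φ(1.862) ≈ 0.969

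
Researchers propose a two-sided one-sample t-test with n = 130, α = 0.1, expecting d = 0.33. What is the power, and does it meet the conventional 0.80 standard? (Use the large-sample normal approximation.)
Power ≈ 0.98; the study is adequately powered (power ≥ 0.80)

Power calculation (one-sample t-test, normal approximation):
z_β = d · √n - z_{α/2}
z_β = 0.33 · √130 - 1.645
z_β = 0.33 · 11.402 - 1.645
z_β = 2.118

Power = Φ(z_β) = Φ(2.118) ≈ 0.983

Effect size d = 0.33 is small by Cohen's convention (0.2/0.5/0.8).

Threshold: power ≥ 0.80 is conventionally adequate.
Power ≈ 0.98 → the study is adequately powered (power ≥ 0.80).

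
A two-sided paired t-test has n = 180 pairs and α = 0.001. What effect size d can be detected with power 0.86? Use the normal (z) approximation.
d ≈ 0.33

Minimum detectable effect (paired t-test, normal approximation):
d = (z_{α/2} + z_β) / √n
d = (3.291 + 1.080) / √180
d = 4.371 / 13.416
d ≈ 0.33

By Cohen's convention (0.2 small / 0.5 medium / 0.8 large): small effect.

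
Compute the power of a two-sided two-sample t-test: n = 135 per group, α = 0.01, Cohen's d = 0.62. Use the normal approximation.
Power ≈ 0.99

Power calculation (two-sample t-test, normal approximation):
z_β = d · √(n/2) - z_{α/2}
z_β = 0.62 · √(135/2) - 2.576
z_β = 0.62 · 8.216 - 2.576
z_β = 2.518

Power = Φ(z_β) = Φ(2.518) ≈ 0.994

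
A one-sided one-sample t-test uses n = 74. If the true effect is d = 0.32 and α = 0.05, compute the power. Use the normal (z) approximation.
Power ≈ 0.87

Power calculation (one-sample t-test, normal approximation):
z_β = d · √n - z_α
z_β = 0.32 · √74 - 1.645
z_β = 0.32 · 8.602 - 1.645
z_β = 1.108

Power = Φ(z_β) = Φ(1.108) ≈ 0.866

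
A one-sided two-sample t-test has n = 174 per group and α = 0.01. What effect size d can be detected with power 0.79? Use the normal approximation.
d ≈ 0.34

Minimum detectable effect (two-sample t-test, normal approximation):
d = (z_α + z_β) / √(n/2)
d = (2.326 + 0.806) / √(174/2)
d = 3.133 / 9.327
d ≈ 0.34

By Cohen's convention (0.2 small / 0.5 medium / 0.8 large): small effect.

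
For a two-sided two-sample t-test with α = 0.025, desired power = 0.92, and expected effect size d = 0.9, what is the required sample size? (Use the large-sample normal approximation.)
n = 33 per group

Sample size formula (two-sample t-test, normal approximation):
n = 2 · ((z_{α/2} + z_β) / d)²

z_{α/2} = 2.241 (for α = 0.025, two-sided)
z_β = 1.405 (for power = 0.92)
d = 0.9

n = 2 · ((2.241 + 1.405) / 0.9)²
n = 2 · (4.051)²
n ≈ 32.82
Round up to the next whole number: n = 33 per group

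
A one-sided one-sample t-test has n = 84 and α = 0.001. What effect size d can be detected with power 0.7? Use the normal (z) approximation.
d ≈ 0.39

Minimum detectable effect (one-sample t-test, normal approximation):
d = (z_α + z_β) / √n
d = (3.090 + 0.524) / √84
d = 3.615 / 9.165
d ≈ 0.39

By Cohen's convention (0.2 small / 0.5 medium / 0.8 large): small effect.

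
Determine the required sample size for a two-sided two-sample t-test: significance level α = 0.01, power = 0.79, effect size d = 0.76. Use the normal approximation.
n = 40 per group

Sample size formula (two-sample t-test, normal approximation):
n = 2 · ((z_{α/2} + z_β) / d)²

z_{α/2} = 2.576 (for α = 0.01, two-sided)
z_β = 0.806 (for power = 0.79)
d = 0.76

n = 2 · ((2.576 + 0.806) / 0.76)²
n = 2 · (4.450)²
n ≈ 39.60
Round up to the next whole number: n = 40 per group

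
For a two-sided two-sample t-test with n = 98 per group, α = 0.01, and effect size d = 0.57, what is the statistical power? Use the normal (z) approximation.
Power ≈ 0.92

Power calculation (two-sample t-test, normal approximation):
z_β = d · √(n/2) - z_{α/2}
z_β = 0.57 · √(98/2) - 2.576
z_β = 0.57 · 7.000 - 2.576
z_β = 1.414

Power = Φ(z_β) = Φ(1.414) ≈ 0.921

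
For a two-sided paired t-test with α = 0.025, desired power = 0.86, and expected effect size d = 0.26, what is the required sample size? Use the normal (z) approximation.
n = 164 pairs

Sample size formula (paired t-test, normal approximation):
n = ((z_{α/2} + z_β) / d)²

z_{α/2} = 2.241 (for α = 0.025, two-sided)
z_β = 1.080 (for power = 0.86)
d = 0.26

n = ((2.241 + 1.080) / 0.26)²
n = (12.773)²
n ≈ 163.15
Round up to the next whole number: n = 164 pairs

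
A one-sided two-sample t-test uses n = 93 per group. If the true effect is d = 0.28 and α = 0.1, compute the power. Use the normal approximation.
Power ≈ 0.73

Power calculation (two-sample t-test, normal approximation):
z_β = d · √(n/2) - z_α
z_β = 0.28 · √(93/2) - 1.282
z_β = 0.28 · 6.819 - 1.282
z_β = 0.628

Power = Φ(z_β) = Φ(0.628) ≈ 0.735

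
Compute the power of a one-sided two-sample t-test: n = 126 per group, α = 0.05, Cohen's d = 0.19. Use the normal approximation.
Power ≈ 0.45

Power calculation (two-sample t-test, normal approximation):
z_β = d · √(n/2) - z_α
z_β = 0.19 · √(126/2) - 1.645
z_β = 0.19 · 7.937 - 1.645
z_β = -0.137

Power = Φ(z_β) = Φ(-0.137) ≈ 0.446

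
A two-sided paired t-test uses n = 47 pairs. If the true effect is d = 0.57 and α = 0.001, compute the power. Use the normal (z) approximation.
Power ≈ 0.73

Power calculation (paired t-test, normal approximation):
z_β = d · √n - z_{α/2}
z_β = 0.57 · √47 - 3.291
z_β = 0.57 · 6.856 - 3.291
z_β = 0.617

Power = Φ(z_β) = Φ(0.617) ≈ 0.731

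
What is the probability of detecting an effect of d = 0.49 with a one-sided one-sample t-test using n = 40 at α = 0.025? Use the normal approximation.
Power ≈ 0.87

Power calculation (one-sample t-test, normal approximation):
z_β = d · √n - z_α
z_β = 0.49 · √40 - 1.960
z_β = 0.49 · 6.325 - 1.960
z_β = 1.139

Power = Φ(z_β) = Φ(1.139) ≈ 0.873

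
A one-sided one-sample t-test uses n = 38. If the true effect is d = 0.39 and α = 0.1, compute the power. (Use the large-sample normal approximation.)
Power ≈ 0.87

Power calculation (one-sample t-test, normal approximation):
z_β = d · √n - z_α
z_β = 0.39 · √38 - 1.282
z_β = 0.39 · 6.164 - 1.282
z_β = 1.123

Power = Φ(z_β) = Φ(1.123) ≈ 0.869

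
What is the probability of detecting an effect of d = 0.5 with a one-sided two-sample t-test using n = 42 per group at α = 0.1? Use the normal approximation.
Power ≈ 0.84

Power calculation (two-sample t-test, normal approximation):
z_β = d · √(n/2) - z_α
z_β = 0.5 · √(42/2) - 1.282
z_β = 0.5 · 4.583 - 1.282
z_β = 1.010

Power = Φ(z_β) = Φ(1.010) ≈ 0.844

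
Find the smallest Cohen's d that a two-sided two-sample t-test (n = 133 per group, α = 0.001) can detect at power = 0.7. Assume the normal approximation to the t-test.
d ≈ 0.47

Minimum detectable effect (two-sample t-test, normal approximation):
d = (z_{α/2} + z_β) / √(n/2)
d = (3.291 + 0.524) / √(133/2)
d = 3.815 / 8.155
d ≈ 0.47

By Cohen's convention (0.2 small / 0.5 medium / 0.8 large): small effect.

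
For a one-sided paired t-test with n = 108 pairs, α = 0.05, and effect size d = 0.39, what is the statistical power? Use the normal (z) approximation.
Power ≈ 0.99

Power calculation (paired t-test, normal approximation):
z_β = d · √n - z_α
z_β = 0.39 · √108 - 1.645
z_β = 0.39 · 10.392 - 1.645
z_β = 2.408

Power = Φ(z_β) = Φ(2.408) ≈ 0.992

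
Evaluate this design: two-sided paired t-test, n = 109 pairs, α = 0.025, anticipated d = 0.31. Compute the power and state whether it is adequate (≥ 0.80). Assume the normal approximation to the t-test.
Power ≈ 0.84; the study is adequately powered (power ≥ 0.80)

Power calculation (paired t-test, normal approximation):
z_β = d · √n - z_{α/2}
z_β = 0.31 · √109 - 2.241
z_β = 0.31 · 10.440 - 2.241
z_β = 0.995

Power = Φ(z_β) = Φ(0.995) ≈ 0.840

Effect size d = 0.31 is small by Cohen's convention (0.2/0.5/0.8).

Threshold: power ≥ 0.80 is conventionally adequate.
Power ≈ 0.84 → the study is adequately powered (power ≥ 0.80).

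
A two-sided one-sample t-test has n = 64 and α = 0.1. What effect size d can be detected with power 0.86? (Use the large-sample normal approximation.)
d ≈ 0.34

Minimum detectable effect (one-sample t-test, normal approximation):
d = (z_{α/2} + z_β) / √n
d = (1.645 + 1.080) / √64
d = 2.725 / 8.000
d ≈ 0.34

By Cohen's convention (0.2 small / 0.5 medium / 0.8 large): small effect.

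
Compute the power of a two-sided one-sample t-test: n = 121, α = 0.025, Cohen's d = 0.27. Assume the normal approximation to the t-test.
Power ≈ 0.77

Power calculation (one-sample t-test, normal approximation):
z_β = d · √n - z_{α/2}
z_β = 0.27 · √121 - 2.241
z_β = 0.27 · 11.000 - 2.241
z_β = 0.729

Power = Φ(z_β) = Φ(0.729) ≈ 0.767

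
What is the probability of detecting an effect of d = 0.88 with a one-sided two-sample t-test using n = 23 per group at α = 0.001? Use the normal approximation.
Power ≈ 0.46

Power calculation (two-sample t-test, normal approximation):
z_β = d · √(n/2) - z_α
z_β = 0.88 · √(23/2) - 3.090
z_β = 0.88 · 3.391 - 3.090
z_β = -0.106

Power = Φ(z_β) = Φ(-0.106) ≈ 0.458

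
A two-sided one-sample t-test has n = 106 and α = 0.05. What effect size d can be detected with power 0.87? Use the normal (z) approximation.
d ≈ 0.30

Minimum detectable effect (one-sample t-test, normal approximation):
d = (z_{α/2} + z_β) / √n
d = (1.960 + 1.126) / √106
d = 3.086 / 10.296
d ≈ 0.30

By Cohen's convention (0.2 small / 0.5 medium / 0.8 large): small effect.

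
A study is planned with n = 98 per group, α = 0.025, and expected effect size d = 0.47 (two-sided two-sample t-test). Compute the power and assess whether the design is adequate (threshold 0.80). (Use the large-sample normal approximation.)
Power ≈ 0.85; the study is adequately powered (power ≥ 0.80)

Power calculation (two-sample t-test, normal approximation):
z_β = d · √(n/2) - z_{α/2}
z_β = 0.47 · √(98/2) - 2.241
z_β = 0.47 · 7.000 - 2.241
z_β = 1.049

Power = Φ(z_β) = Φ(1.049) ≈ 0.853

Effect size d = 0.47 is small by Cohen's convention (0.2/0.5/0.8).

Threshold: power ≥ 0.80 is conventionally adequate.
Power ≈ 0.85 → the study is adequately powered (power ≥ 0.80).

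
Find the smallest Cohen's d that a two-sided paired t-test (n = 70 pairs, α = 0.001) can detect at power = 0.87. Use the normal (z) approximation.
d ≈ 0.53

Minimum detectable effect (paired t-test, normal approximation):
d = (z_{α/2} + z_β) / √n
d = (3.291 + 1.126) / √70
d = 4.417 / 8.367
d ≈ 0.53

By Cohen's convention (0.2 small / 0.5 medium / 0.8 large): medium effect.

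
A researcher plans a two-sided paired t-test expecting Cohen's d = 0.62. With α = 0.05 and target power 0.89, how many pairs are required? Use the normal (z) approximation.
n = 27 pairs

Sample size formula (paired t-test, normal approximation):
n = ((z_{α/2} + z_β) / d)²

z_{α/2} = 1.960 (for α = 0.05, two-sided)
z_β = 1.227 (for power = 0.89)
d = 0.62

n = ((1.960 + 1.227) / 0.62)²
n = (5.140)²
n ≈ 26.42
Round up to the next whole number: n = 27 pairs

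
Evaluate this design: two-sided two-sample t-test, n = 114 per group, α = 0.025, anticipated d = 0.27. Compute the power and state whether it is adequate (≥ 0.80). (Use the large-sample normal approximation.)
Power ≈ 0.42; the study is underpowered (power < 0.80)

Power calculation (two-sample t-test, normal approximation):
z_β = d · √(n/2) - z_{α/2}
z_β = 0.27 · √(114/2) - 2.241
z_β = 0.27 · 7.550 - 2.241
z_β = -0.203

Power = Φ(z_β) = Φ(-0.203) ≈ 0.420

Effect size d = 0.27 is small by Cohen's convention (0.2/0.5/0.8).

Threshold: power ≥ 0.80 is conventionally adequate.
Power ≈ 0.42 → the study is underpowered (power < 0.80).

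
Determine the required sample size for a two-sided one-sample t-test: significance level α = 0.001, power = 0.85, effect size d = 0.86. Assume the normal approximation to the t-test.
n = 26

Sample size formula (one-sample t-test, normal approximation):
n = ((z_{α/2} + z_β) / d)²

z_{α/2} = 3.291 (for α = 0.001, two-sided)
z_β = 1.036 (for power = 0.85)
d = 0.86

n = ((3.291 + 1.036) / 0.86)²
n = (5.031)²
n ≈ 25.31
Round up to the next whole number: n = 26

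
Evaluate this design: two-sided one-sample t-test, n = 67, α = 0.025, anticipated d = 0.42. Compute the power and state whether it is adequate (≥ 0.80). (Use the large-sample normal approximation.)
Power ≈ 0.88; the study is adequately powered (power ≥ 0.80)

Power calculation (one-sample t-test, normal approximation):
z_β = d · √n - z_{α/2}
z_β = 0.42 · √67 - 2.241
z_β = 0.42 · 8.185 - 2.241
z_β = 1.196

Power = Φ(z_β) = Φ(1.196) ≈ 0.884

Effect size d = 0.42 is small by Cohen's convention (0.2/0.5/0.8).

Threshold: power ≥ 0.80 is conventionally adequate.
Power ≈ 0.88 → the study is adequately powered (power ≥ 0.80).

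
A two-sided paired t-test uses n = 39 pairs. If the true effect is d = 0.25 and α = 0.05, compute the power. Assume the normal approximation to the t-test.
Power ≈ 0.35

Power calculation (paired t-test, normal approximation):
z_β = d · √n - z_{α/2}
z_β = 0.25 · √39 - 1.960
z_β = 0.25 · 6.245 - 1.960
z_β = -0.399

Power = Φ(z_β) = Φ(-0.399) ≈ 0.345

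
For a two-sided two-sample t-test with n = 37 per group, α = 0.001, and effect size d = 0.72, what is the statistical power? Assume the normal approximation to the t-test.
Power ≈ 0.42

Power calculation (two-sample t-test, normal approximation):
z_β = d · √(n/2) - z_{α/2}
z_β = 0.72 · √(37/2) - 3.291
z_β = 0.72 · 4.301 - 3.291
z_β = -0.194

Power = Φ(z_β) = Φ(-0.194) ≈ 0.423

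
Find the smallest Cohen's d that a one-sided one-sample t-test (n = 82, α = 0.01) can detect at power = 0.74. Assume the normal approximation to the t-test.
d ≈ 0.33

Minimum detectable effect (one-sample t-test, normal approximation):
d = (z_α + z_β) / √n
d = (2.326 + 0.643) / √82
d = 2.970 / 9.055
d ≈ 0.33

By Cohen's convention (0.2 small / 0.5 medium / 0.8 large): small effect.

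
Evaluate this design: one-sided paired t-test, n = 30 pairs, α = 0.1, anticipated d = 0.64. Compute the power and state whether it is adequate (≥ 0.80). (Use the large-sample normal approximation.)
Power ≈ 0.99; the study is adequately powered (power ≥ 0.80)

Power calculation (paired t-test, normal approximation):
z_β = d · √n - z_α
z_β = 0.64 · √30 - 1.282
z_β = 0.64 · 5.477 - 1.282
z_β = 2.224

Power = Φ(z_β) = Φ(2.224) ≈ 0.987

Effect size d = 0.64 is medium by Cohen's convention (0.2/0.5/0.8).

Threshold: power ≥ 0.80 is conventionally adequate.
Power ≈ 0.99 → the study is adequately powered (power ≥ 0.80).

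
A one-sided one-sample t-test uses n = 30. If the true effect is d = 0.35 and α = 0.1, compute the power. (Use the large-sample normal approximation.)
Power ≈ 0.74

Power calculation (one-sample t-test, normal approximation):
z_β = d · √n - z_α
z_β = 0.35 · √30 - 1.282
z_β = 0.35 · 5.477 - 1.282
z_β = 0.635

Power = Φ(z_β) = Φ(0.635) ≈ 0.737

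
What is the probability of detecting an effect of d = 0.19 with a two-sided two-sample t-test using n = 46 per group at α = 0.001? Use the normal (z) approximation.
Power ≈ 0.01

Power calculation (two-sample t-test, normal approximation):
z_β = d · √(n/2) - z_{α/2}
z_β = 0.19 · √(46/2) - 3.291
z_β = 0.19 · 4.796 - 3.291
z_β = -2.379

Power = Φ(z_β) = Φ(-2.379) ≈ 0.009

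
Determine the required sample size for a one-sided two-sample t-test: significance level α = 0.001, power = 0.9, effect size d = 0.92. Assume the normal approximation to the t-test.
n = 46 per group

Sample size formula (two-sample t-test, normal approximation):
n = 2 · ((z_α + z_β) / d)²

z_α = 3.090 (for α = 0.001, one-sided)
z_β = 1.282 (for power = 0.9)
d = 0.92

n = 2 · ((3.090 + 1.282) / 0.92)²
n = 2 · (4.752)²
n ≈ 45.16
Round up to the next whole number: n = 46 per group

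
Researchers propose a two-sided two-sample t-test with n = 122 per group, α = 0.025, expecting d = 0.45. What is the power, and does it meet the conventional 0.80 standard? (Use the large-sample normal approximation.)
Power ≈ 0.90; the study is adequately powered (power ≥ 0.80)

Power calculation (two-sample t-test, normal approximation):
z_β = d · √(n/2) - z_{α/2}
z_β = 0.45 · √(122/2) - 2.241
z_β = 0.45 · 7.810 - 2.241
z_β = 1.273

Power = Φ(z_β) = Φ(1.273) ≈ 0.899

Effect size d = 0.45 is small by Cohen's convention (0.2/0.5/0.8).

Threshold: power ≥ 0.80 is conventionally adequate.
Power ≈ 0.90 → the study is adequately powered (power ≥ 0.80).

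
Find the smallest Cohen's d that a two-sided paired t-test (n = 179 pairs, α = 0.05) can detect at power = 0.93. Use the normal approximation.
d ≈ 0.26

Minimum detectable effect (paired t-test, normal approximation):
d = (z_{α/2} + z_β) / √n
d = (1.960 + 1.476) / √179
d = 3.436 / 13.379
d ≈ 0.26

By Cohen's convention (0.2 small / 0.5 medium / 0.8 large): small effect.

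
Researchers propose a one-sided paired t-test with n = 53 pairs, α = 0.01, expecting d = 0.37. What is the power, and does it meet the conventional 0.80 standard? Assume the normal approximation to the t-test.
Power ≈ 0.64; the study is underpowered (power < 0.80)

Power calculation (paired t-test, normal approximation):
z_β = d · √n - z_α
z_β = 0.37 · √53 - 2.326
z_β = 0.37 · 7.280 - 2.326
z_β = 0.367

Power = Φ(z_β) = Φ(0.367) ≈ 0.643

Effect size d = 0.37 is small by Cohen's convention (0.2/0.5/0.8).

Threshold: power ≥ 0.80 is conventionally adequate.
Power ≈ 0.64 → the study is underpowered (power < 0.80).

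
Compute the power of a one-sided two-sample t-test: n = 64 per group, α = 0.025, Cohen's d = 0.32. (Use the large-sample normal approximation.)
Power ≈ 0.44

Power calculation (two-sample t-test, normal approximation):
z_β = d · √(n/2) - z_α
z_β = 0.32 · √(64/2) - 1.960
z_β = 0.32 · 5.657 - 1.960
z_β = -0.150

Power = Φ(z_β) = Φ(-0.150) ≈ 0.440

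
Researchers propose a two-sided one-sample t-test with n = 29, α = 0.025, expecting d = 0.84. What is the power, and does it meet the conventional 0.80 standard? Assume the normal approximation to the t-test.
Power ≈ 0.99; the study is adequately powered (power ≥ 0.80)

Power calculation (one-sample t-test, normal approximation):
z_β = d · √n - z_{α/2}
z_β = 0.84 · √29 - 2.241
z_β = 0.84 · 5.385 - 2.241
z_β = 2.282

Power = Φ(z_β) = Φ(2.282) ≈ 0.989

Effect size d = 0.84 is large by Cohen's convention (0.2/0.5/0.8).

Threshold: power ≥ 0.80 is conventionally adequate.
Power ≈ 0.99 → the study is adequately powered (power ≥ 0.80).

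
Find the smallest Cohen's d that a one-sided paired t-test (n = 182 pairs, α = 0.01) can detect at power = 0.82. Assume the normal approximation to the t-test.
d ≈ 0.24

Minimum detectable effect (paired t-test, normal approximation):
d = (z_α + z_β) / √n
d = (2.326 + 0.915) / √182
d = 3.242 / 13.491
d ≈ 0.24

By Cohen's convention (0.2 small / 0.5 medium / 0.8 large): small effect.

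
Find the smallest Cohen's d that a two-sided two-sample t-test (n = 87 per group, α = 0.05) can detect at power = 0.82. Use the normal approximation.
d ≈ 0.44

Minimum detectable effect (two-sample t-test, normal approximation):
d = (z_{α/2} + z_β) / √(n/2)
d = (1.960 + 0.915) / √(87/2)
d = 2.875 / 6.595
d ≈ 0.44

By Cohen's convention (0.2 small / 0.5 medium / 0.8 large): small effect.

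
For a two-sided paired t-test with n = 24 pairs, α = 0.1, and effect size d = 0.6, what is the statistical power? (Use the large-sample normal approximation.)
Power ≈ 0.90

Power calculation (paired t-test, normal approximation):
z_β = d · √n - z_{α/2}
z_β = 0.6 · √24 - 1.645
z_β = 0.6 · 4.899 - 1.645
z_β = 1.295

Power = Φ(z_β) = Φ(1.295) ≈ 0.902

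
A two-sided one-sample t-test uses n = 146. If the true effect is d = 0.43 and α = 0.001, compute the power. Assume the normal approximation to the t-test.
Power ≈ 0.97

Power calculation (one-sample t-test, normal approximation):
z_β = d · √n - z_{α/2}
z_β = 0.43 · √146 - 3.291
z_β = 0.43 · 12.083 - 3.291
z_β = 1.905

Power = Φ(z_β) = Φ(1.905) ≈ 0.972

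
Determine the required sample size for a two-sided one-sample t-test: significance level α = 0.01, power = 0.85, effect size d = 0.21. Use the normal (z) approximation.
n = 296

Sample size formula (one-sample t-test, normal approximation):
n = ((z_{α/2} + z_β) / d)²

z_{α/2} = 2.576 (for α = 0.01, two-sided)
z_β = 1.036 (for power = 0.85)
d = 0.21

n = ((2.576 + 1.036) / 0.21)²
n = (17.200)²
n ≈ 295.84
Round up to the next whole number: n = 296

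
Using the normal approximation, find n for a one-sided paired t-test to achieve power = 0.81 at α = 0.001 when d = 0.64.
n = 39 pairs

Sample size formula (paired t-test, normal approximation):
n = ((z_α + z_β) / d)²

z_α = 3.090 (for α = 0.001, one-sided)
z_β = 0.878 (for power = 0.81)
d = 0.64

n = ((3.090 + 0.878) / 0.64)²
n = (6.200)²
n ≈ 38.44
Round up to the next whole number: n = 39 pairs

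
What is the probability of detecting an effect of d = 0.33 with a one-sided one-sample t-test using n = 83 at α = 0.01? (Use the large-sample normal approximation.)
Power ≈ 0.75

Power calculation (one-sample t-test, normal approximation):
z_β = d · √n - z_α
z_β = 0.33 · √83 - 2.326
z_β = 0.33 · 9.110 - 2.326
z_β = 0.680

Power = Φ(z_β) = Φ(0.680) ≈ 0.752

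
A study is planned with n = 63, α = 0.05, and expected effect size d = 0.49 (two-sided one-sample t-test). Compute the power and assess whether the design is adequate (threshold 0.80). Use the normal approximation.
Power ≈ 0.97; the study is adequately powered (power ≥ 0.80)

Power calculation (one-sample t-test, normal approximation):
z_β = d · √n - z_{α/2}
z_β = 0.49 · √63 - 1.960
z_β = 0.49 · 7.937 - 1.960
z_β = 1.929

Power = Φ(z_β) = Φ(1.929) ≈ 0.973

Effect size d = 0.49 is small by Cohen's convention (0.2/0.5/0.8).

Threshold: power ≥ 0.80 is conventionally adequate.
Power ≈ 0.97 → the study is adequately powered (power ≥ 0.80).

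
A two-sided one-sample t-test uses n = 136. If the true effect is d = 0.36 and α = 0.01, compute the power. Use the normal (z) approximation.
Power ≈ 0.95

Power calculation (one-sample t-test, normal approximation):
z_β = d · √n - z_{α/2}
z_β = 0.36 · √136 - 2.576
z_β = 0.36 · 11.662 - 2.576
z_β = 1.622

Power = Φ(z_β) = Φ(1.622) ≈ 0.948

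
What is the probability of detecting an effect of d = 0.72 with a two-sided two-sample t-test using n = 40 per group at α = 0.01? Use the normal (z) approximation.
Power ≈ 0.74

Power calculation (two-sample t-test, normal approximation):
z_β = d · √(n/2) - z_{α/2}
z_β = 0.72 · √(40/2) - 2.576
z_β = 0.72 · 4.472 - 2.576
z_β = 0.644

Power = Φ(z_β) = Φ(0.644) ≈ 0.740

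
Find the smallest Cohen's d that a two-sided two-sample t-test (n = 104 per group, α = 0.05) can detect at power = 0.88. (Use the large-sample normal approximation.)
d ≈ 0.43

Minimum detectable effect (two-sample t-test, normal approximation):
d = (z_{α/2} + z_β) / √(n/2)
d = (1.960 + 1.175) / √(104/2)
d = 3.135 / 7.211
d ≈ 0.43

By Cohen's convention (0.2 small / 0.5 medium / 0.8 large): small effect.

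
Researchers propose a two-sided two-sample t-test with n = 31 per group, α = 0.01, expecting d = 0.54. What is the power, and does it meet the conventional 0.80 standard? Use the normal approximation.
Power ≈ 0.33; the study is underpowered (power < 0.80)

Power calculation (two-sample t-test, normal approximation):
z_β = d · √(n/2) - z_{α/2}
z_β = 0.54 · √(31/2) - 2.576
z_β = 0.54 · 3.937 - 2.576
z_β = -0.450

Power = Φ(z_β) = Φ(-0.450) ≈ 0.326

Effect size d = 0.54 is medium by Cohen's convention (0.2/0.5/0.8).

Threshold: power ≥ 0.80 is conventionally adequate.
Power ≈ 0.33 → the study is underpowered (power < 0.80).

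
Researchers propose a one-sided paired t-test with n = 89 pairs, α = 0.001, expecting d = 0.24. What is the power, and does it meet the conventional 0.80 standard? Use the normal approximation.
Power ≈ 0.20; the study is underpowered (power < 0.80)

Power calculation (paired t-test, normal approximation):
z_β = d · √n - z_α
z_β = 0.24 · √89 - 3.090
z_β = 0.24 · 9.434 - 3.090
z_β = -0.826

Power = Φ(z_β) = Φ(-0.826) ≈ 0.204

Effect size d = 0.24 is small by Cohen's convention (0.2/0.5/0.8).

Threshold: power ≥ 0.80 is conventionally adequate.
Power ≈ 0.20 → the study is underpowered (power < 0.80).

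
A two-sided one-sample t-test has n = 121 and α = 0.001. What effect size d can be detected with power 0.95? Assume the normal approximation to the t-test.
d ≈ 0.45

Minimum detectable effect (one-sample t-test, normal approximation):
d = (z_{α/2} + z_β) / √n
d = (3.291 + 1.645) / √121
d = 4.935 / 11.000
d ≈ 0.45

By Cohen's convention (0.2 small / 0.5 medium / 0.8 large): small effect.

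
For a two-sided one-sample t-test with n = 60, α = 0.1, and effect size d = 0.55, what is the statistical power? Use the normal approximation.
Power ≈ 1.00

Power calculation (one-sample t-test, normal approximation):
z_β = d · √n - z_{α/2}
z_β = 0.55 · √60 - 1.645
z_β = 0.55 · 7.746 - 1.645
z_β = 2.615

Power = Φ(z_β) = Φ(2.615) ≈ 0.996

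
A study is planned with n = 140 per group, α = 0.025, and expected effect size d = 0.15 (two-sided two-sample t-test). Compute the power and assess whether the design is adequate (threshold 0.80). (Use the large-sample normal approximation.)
Power ≈ 0.16; the study is underpowered (power < 0.80)

Power calculation (two-sample t-test, normal approximation):
z_β = d · √(n/2) - z_{α/2}
z_β = 0.15 · √(140/2) - 2.241
z_β = 0.15 · 8.367 - 2.241
z_β = -0.986

Power = Φ(z_β) = Φ(-0.986) ≈ 0.162

Effect size d = 0.15 is very small by Cohen's convention (0.2/0.5/0.8).

Threshold: power ≥ 0.80 is conventionally adequate.
Power ≈ 0.16 → the study is underpowered (power < 0.80).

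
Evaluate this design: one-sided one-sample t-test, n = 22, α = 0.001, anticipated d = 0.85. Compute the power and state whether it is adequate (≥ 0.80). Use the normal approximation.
Power ≈ 0.82; the study is adequately powered (power ≥ 0.80)

Power calculation (one-sample t-test, normal approximation):
z_β = d · √n - z_α
z_β = 0.85 · √22 - 3.090
z_β = 0.85 · 4.690 - 3.090
z_β = 0.897

Power = Φ(z_β) = Φ(0.897) ≈ 0.815

Effect size d = 0.85 is large by Cohen's convention (0.2/0.5/0.8).

Threshold: power ≥ 0.80 is conventionally adequate.
Power ≈ 0.82 → the study is adequately powered (power ≥ 0.80).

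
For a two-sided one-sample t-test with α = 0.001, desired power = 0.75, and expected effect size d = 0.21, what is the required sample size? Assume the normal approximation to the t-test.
n = 357

Sample size formula (one-sample t-test, normal approximation):
n = ((z_{α/2} + z_β) / d)²

z_{α/2} = 3.291 (for α = 0.001, two-sided)
z_β = 0.674 (for power = 0.75)
d = 0.21

n = ((3.291 + 0.674) / 0.21)²
n = (18.881)²
n ≈ 356.49
Round up to the next whole number: n = 357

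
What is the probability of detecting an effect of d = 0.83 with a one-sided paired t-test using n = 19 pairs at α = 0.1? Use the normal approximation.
Power ≈ 0.99

Power calculation (paired t-test, normal approximation):
z_β = d · √n - z_α
z_β = 0.83 · √19 - 1.282
z_β = 0.83 · 4.359 - 1.282
z_β = 2.336

Power = Φ(z_β) = Φ(2.336) ≈ 0.990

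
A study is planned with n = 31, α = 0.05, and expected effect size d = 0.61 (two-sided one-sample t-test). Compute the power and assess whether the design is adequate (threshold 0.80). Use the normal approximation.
Power ≈ 0.92; the study is adequately powered (power ≥ 0.80)

Power calculation (one-sample t-test, normal approximation):
z_β = d · √n - z_{α/2}
z_β = 0.61 · √31 - 1.960
z_β = 0.61 · 5.568 - 1.960
z_β = 1.436

Power = Φ(z_β) = Φ(1.436) ≈ 0.925

Effect size d = 0.61 is medium by Cohen's convention (0.2/0.5/0.8).

Threshold: power ≥ 0.80 is conventionally adequate.
Power ≈ 0.92 → the study is adequately powered (power ≥ 0.80).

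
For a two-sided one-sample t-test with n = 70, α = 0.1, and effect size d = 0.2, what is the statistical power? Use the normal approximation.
Power ≈ 0.51

Power calculation (one-sample t-test, normal approximation):
z_β = d · √n - z_{α/2}
z_β = 0.2 · √70 - 1.645
z_β = 0.2 · 8.367 - 1.645
z_β = 0.028

Power = Φ(z_β) = Φ(0.028) ≈ 0.511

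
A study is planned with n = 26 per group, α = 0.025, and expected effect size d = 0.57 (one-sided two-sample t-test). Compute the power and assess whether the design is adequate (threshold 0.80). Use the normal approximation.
Power ≈ 0.54; the study is underpowered (power < 0.80)

Power calculation (two-sample t-test, normal approximation):
z_β = d · √(n/2) - z_α
z_β = 0.57 · √(26/2) - 1.960
z_β = 0.57 · 3.606 - 1.960
z_β = 0.095

Power = Φ(z_β) = Φ(0.095) ≈ 0.538

Effect size d = 0.57 is medium by Cohen's convention (0.2/0.5/0.8).

Threshold: power ≥ 0.80 is conventionally adequate.
Power ≈ 0.54 → the study is underpowered (power < 0.80).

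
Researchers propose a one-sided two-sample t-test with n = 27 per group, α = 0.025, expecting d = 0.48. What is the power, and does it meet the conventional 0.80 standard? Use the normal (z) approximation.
Power ≈ 0.42; the study is underpowered (power < 0.80)

Power calculation (two-sample t-test, normal approximation):
z_β = d · √(n/2) - z_α
z_β = 0.48 · √(27/2) - 1.960
z_β = 0.48 · 3.674 - 1.960
z_β = -0.196

Power = Φ(z_β) = Φ(-0.196) ≈ 0.422

Effect size d = 0.48 is small by Cohen's convention (0.2/0.5/0.8).

Threshold: power ≥ 0.80 is conventionally adequate.
Power ≈ 0.42 → the study is underpowered (power < 0.80).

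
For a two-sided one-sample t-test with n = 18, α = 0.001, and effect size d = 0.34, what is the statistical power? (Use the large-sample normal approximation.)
Power ≈ 0.03

Power calculation (one-sample t-test, normal approximation):
z_β = d · √n - z_{α/2}
z_β = 0.34 · √18 - 3.291
z_β = 0.34 · 4.243 - 3.291
z_β = -1.848

Power = Φ(z_β) = Φ(-1.848) ≈ 0.032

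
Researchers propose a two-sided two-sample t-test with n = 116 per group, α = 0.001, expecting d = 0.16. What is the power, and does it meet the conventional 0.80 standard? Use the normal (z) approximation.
Power ≈ 0.02; the study is underpowered (power < 0.80)

Power calculation (two-sample t-test, normal approximation):
z_β = d · √(n/2) - z_{α/2}
z_β = 0.16 · √(116/2) - 3.291
z_β = 0.16 · 7.616 - 3.291
z_β = -2.072

Power = Φ(z_β) = Φ(-2.072) ≈ 0.019

Effect size d = 0.16 is very small by Cohen's convention (0.2/0.5/0.8).

Threshold: power ≥ 0.80 is conventionally adequate.
Power ≈ 0.02 → the study is underpowered (power < 0.80).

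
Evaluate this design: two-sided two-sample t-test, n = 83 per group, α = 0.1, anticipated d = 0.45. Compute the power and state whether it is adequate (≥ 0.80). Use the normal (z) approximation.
Power ≈ 0.90; the study is adequately powered (power ≥ 0.80)

Power calculation (two-sample t-test, normal approximation):
z_β = d · √(n/2) - z_{α/2}
z_β = 0.45 · √(83/2) - 1.645
z_β = 0.45 · 6.442 - 1.645
z_β = 1.254

Power = Φ(z_β) = Φ(1.254) ≈ 0.895

Effect size d = 0.45 is small by Cohen's convention (0.2/0.5/0.8).

Threshold: power ≥ 0.80 is conventionally adequate.
Power ≈ 0.90 → the study is adequately powered (power ≥ 0.80).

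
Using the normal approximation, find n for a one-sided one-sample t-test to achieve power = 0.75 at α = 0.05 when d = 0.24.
n = 94

Sample size formula (one-sample t-test, normal approximation):
n = ((z_α + z_β) / d)²

z_α = 1.645 (for α = 0.05, one-sided)
z_β = 0.674 (for power = 0.75)
d = 0.24

n = ((1.645 + 0.674) / 0.24)²
n = (9.663)²
n ≈ 93.37
Round up to the next whole number: n = 94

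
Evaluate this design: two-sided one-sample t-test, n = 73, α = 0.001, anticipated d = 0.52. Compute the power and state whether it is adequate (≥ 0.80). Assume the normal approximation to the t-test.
Power ≈ 0.88; the study is adequately powered (power ≥ 0.80)

Power calculation (one-sample t-test, normal approximation):
z_β = d · √n - z_{α/2}
z_β = 0.52 · √73 - 3.291
z_β = 0.52 · 8.544 - 3.291
z_β = 1.152

Power = Φ(z_β) = Φ(1.152) ≈ 0.875

Effect size d = 0.52 is medium by Cohen's convention (0.2/0.5/0.8).

Threshold: power ≥ 0.80 is conventionally adequate.
Power ≈ 0.88 → the study is adequately powered (power ≥ 0.80).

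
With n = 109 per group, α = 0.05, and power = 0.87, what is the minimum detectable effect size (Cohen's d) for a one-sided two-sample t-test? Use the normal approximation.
d ≈ 0.38

Minimum detectable effect (two-sample t-test, normal approximation):
d = (z_α + z_β) / √(n/2)
d = (1.645 + 1.126) / √(109/2)
d = 2.771 / 7.382
d ≈ 0.38

By Cohen's convention (0.2 small / 0.5 medium / 0.8 large): small effect.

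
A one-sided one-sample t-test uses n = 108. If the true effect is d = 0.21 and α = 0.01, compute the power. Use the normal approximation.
Power ≈ 0.44

Power calculation (one-sample t-test, normal approximation):
z_β = d · √n - z_α
z_β = 0.21 · √108 - 2.326
z_β = 0.21 · 10.392 - 2.326
z_β = -0.144

Power = Φ(z_β) = Φ(-0.144) ≈ 0.443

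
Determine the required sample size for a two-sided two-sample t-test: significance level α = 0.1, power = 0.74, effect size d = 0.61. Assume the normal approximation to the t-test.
n = 29 per group

Sample size formula (two-sample t-test, normal approximation):
n = 2 · ((z_{α/2} + z_β) / d)²

z_{α/2} = 1.645 (for α = 0.1, two-sided)
z_β = 0.643 (for power = 0.74)
d = 0.61

n = 2 · ((1.645 + 0.643) / 0.61)²
n = 2 · (3.751)²
n ≈ 28.14
Round up to the next whole number: n = 29 per group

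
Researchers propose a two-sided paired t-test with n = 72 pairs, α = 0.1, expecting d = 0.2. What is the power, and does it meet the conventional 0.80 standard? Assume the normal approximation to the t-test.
Power ≈ 0.52; the study is underpowered (power < 0.80)

Power calculation (paired t-test, normal approximation):
z_β = d · √n - z_{α/2}
z_β = 0.2 · √72 - 1.645
z_β = 0.2 · 8.485 - 1.645
z_β = 0.052

Power = Φ(z_β) = Φ(0.052) ≈ 0.521

Effect size d = 0.2 is small by Cohen's convention (0.2/0.5/0.8).

Threshold: power ≥ 0.80 is conventionally adequate.
Power ≈ 0.52 → the study is underpowered (power < 0.80).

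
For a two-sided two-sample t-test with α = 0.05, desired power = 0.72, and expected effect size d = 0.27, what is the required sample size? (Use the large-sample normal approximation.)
n = 178 per group

Sample size formula (two-sample t-test, normal approximation):
n = 2 · ((z_{α/2} + z_β) / d)²

z_{α/2} = 1.960 (for α = 0.05, two-sided)
z_β = 0.583 (for power = 0.72)
d = 0.27

n = 2 · ((1.960 + 0.583) / 0.27)²
n = 2 · (9.419)²
n ≈ 177.44
Round up to the next whole number: n = 178 per group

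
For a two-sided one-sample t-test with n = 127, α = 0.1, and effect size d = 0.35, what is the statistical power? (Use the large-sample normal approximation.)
Power ≈ 0.99

Power calculation (one-sample t-test, normal approximation):
z_β = d · √n - z_{α/2}
z_β = 0.35 · √127 - 1.645
z_β = 0.35 · 11.269 - 1.645
z_β = 2.299

Power = Φ(z_β) = Φ(2.299) ≈ 0.989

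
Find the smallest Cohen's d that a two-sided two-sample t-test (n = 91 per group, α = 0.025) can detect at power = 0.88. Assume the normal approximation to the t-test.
d ≈ 0.51

Minimum detectable effect (two-sample t-test, normal approximation):
d = (z_{α/2} + z_β) / √(n/2)
d = (2.241 + 1.175) / √(91/2)
d = 3.416 / 6.745
d ≈ 0.51

By Cohen's convention (0.2 small / 0.5 medium / 0.8 large): medium effect.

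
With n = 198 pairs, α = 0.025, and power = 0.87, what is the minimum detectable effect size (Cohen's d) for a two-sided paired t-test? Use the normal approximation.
d ≈ 0.24

Minimum detectable effect (paired t-test, normal approximation):
d = (z_{α/2} + z_β) / √n
d = (2.241 + 1.126) / √198
d = 3.368 / 14.071
d ≈ 0.24

By Cohen's convention (0.2 small / 0.5 medium / 0.8 large): small effect.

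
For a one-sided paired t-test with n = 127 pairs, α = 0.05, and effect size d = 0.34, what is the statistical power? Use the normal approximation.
Power ≈ 0.99

Power calculation (paired t-test, normal approximation):
z_β = d · √n - z_α
z_β = 0.34 · √127 - 1.645
z_β = 0.34 · 11.269 - 1.645
z_β = 2.187

Power = Φ(z_β) = Φ(2.187) ≈ 0.986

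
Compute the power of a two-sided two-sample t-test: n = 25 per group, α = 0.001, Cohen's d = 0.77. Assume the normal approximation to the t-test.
Power ≈ 0.28

Power calculation (two-sample t-test, normal approximation):
z_β = d · √(n/2) - z_{α/2}
z_β = 0.77 · √(25/2) - 3.291
z_β = 0.77 · 3.536 - 3.291
z_β = -0.568

Power = Φ(z_β) = Φ(-0.568) ≈ 0.285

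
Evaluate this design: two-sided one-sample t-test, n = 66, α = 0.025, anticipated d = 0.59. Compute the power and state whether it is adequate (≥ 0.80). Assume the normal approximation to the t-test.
Power ≈ 0.99; the study is adequately powered (power ≥ 0.80)

Power calculation (one-sample t-test, normal approximation):
z_β = d · √n - z_{α/2}
z_β = 0.59 · √66 - 2.241
z_β = 0.59 · 8.124 - 2.241
z_β = 2.552

Power = Φ(z_β) = Φ(2.552) ≈ 0.995

Effect size d = 0.59 is medium by Cohen's convention (0.2/0.5/0.8).

Threshold: power ≥ 0.80 is conventionally adequate.
Power ≈ 0.99 → the study is adequately powered (power ≥ 0.80).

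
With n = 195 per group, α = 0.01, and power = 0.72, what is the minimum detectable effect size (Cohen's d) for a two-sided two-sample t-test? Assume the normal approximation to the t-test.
d ≈ 0.32

Minimum detectable effect (two-sample t-test, normal approximation):
d = (z_{α/2} + z_β) / √(n/2)
d = (2.576 + 0.583) / √(195/2)
d = 3.159 / 9.874
d ≈ 0.32

By Cohen's convention (0.2 small / 0.5 medium / 0.8 large): small effect.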